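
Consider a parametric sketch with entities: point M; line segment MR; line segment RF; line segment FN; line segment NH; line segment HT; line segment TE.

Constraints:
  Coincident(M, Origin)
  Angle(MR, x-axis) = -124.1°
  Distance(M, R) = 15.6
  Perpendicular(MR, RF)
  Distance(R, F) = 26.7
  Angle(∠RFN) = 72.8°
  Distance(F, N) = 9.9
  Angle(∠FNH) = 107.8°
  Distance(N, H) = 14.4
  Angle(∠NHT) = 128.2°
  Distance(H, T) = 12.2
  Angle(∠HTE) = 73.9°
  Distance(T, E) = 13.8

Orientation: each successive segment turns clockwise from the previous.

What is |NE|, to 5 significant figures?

17.387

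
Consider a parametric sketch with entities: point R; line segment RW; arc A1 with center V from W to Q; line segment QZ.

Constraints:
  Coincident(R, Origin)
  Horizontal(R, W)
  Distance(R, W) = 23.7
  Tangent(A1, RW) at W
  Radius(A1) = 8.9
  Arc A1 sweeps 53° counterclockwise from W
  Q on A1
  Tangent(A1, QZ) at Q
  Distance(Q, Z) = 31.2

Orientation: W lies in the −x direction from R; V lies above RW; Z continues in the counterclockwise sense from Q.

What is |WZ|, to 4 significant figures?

38.47

On A1, W sits at bearing -90° from V; a 53° counterclockwise sweep puts Q at bearing -37°, so Q = V + 8.9·(cos -37°, sin -37°) = (-16.59, 3.544). The tangent condition forces VQ to be normal to QZ, so QZ runs along (−sin -37°, cos -37°); with |QZ| = 31.2, Z = (2.184, 28.46). Then |WZ| = |Z − W| = 38.47.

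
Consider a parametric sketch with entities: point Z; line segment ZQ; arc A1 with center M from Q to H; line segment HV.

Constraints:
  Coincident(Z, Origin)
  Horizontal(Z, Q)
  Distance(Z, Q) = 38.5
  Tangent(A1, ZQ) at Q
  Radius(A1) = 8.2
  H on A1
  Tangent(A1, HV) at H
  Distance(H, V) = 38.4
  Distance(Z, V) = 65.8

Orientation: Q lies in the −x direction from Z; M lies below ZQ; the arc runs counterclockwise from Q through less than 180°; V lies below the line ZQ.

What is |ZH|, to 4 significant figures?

47.43

Z is at the origin; ZQ is horizontal with |ZQ| = 38.5 and Q on the −x side, so Q = (-38.50, 0.000). Tangency of A1 to ZQ means the radius MQ is perpendicular to ZQ, so M = Q + (0, -8.2) = (-38.50, -8.200). Since MH ⟂ HV (tangency), |MV| = √(8.2² + 38.4²) = 39.27 regardless of where H sits on A1. So V lies on both circle(Z, 65.8) and circle(M, 39.27); the below-ZQ intersection is V = (-46.39, -46.66). H is the foot of the tangent from V: H = (-46.70, -8.266).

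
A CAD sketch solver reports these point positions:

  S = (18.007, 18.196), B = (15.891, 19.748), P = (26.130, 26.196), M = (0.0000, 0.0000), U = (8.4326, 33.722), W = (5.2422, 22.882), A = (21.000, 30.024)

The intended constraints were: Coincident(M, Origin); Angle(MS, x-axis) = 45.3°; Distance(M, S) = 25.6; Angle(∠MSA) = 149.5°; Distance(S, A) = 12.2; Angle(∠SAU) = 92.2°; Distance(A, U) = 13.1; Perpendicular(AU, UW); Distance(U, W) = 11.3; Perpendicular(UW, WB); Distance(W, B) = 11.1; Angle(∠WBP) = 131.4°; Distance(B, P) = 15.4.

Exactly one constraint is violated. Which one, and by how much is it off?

Distance(B, P) = 15.4 — off by 3.30.

M = (0.00, 0.00) ✓; MS at 45.30° ✓; |MS| = 25.60 ✓; ∠MSA = 149.5° ✓; |SA| = 12.20 ✓; ∠SAU = 92.20° ✓; |AU| = 13.10 ✓; ∠(AU, UW) = 90.00° ✓; |UW| = 11.30 ✓; ∠(UW, WB) = 90.00° ✓; |WB| = 11.10 ✓; ∠WBP = 131.4° ✓; |BP| = 12.10 ✗.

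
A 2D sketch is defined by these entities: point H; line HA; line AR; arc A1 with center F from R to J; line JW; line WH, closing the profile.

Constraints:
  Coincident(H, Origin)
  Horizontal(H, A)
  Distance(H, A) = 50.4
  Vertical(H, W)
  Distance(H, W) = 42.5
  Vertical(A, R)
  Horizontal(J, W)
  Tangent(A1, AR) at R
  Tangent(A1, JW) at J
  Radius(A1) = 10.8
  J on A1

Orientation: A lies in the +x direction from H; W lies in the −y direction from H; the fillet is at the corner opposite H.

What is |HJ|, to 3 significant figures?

58.1

H is at the origin; H and A share the same y with |HA| = 50.4 and A on the +x side, so A = (50.4, 0.00). H and W share the same x with |HW| = 42.5 and W on the −y side, so W = (0.00, -42.5). The virtual corner opposite H is at (50.4, -42.5). A1 meets AR tangentially, so FR is at right angles to AR and A1 meets JW tangentially, so FJ is at right angles to JW, with radius 10.8, so the center F sits 10.8 in from both sides at F = (39.6, -31.7). That places the tangent points at R = (50.4, -31.7) on AR and J = (39.6, -42.5) on JW. Then |HJ| = |J − H| = 58.1.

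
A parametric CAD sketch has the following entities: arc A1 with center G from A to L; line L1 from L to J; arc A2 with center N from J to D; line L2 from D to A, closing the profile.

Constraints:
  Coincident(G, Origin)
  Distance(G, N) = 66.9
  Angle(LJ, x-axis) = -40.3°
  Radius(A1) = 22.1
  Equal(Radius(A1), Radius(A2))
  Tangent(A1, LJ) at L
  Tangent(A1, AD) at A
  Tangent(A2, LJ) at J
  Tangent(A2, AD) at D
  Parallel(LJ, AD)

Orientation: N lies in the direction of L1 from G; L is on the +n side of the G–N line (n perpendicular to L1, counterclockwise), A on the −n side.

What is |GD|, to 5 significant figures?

70.456

The slot axis is L1's direction at -40.3°, so u = (cos -40.3°, sin -40.3°) = (0.76267, -0.64679) and n = (−sin -40.3°, cos -40.3°) = (0.64679, 0.76267). G is at the origin and N lies 66.9 along u from G, so N = 66.9·u = (51.023, -43.270). Tangency of A1 to both parallel lines with radius 22.1 puts L and A at G ± 22.1·n: L = (14.294, 16.855), A = (-14.294, -16.855). Equal radii place J and D the same way about N: J = N + 22.1·n = (65.317, -26.415), D = N − 22.1·n = (36.728, -60.125). Then |GD| = |D − G| = 70.456.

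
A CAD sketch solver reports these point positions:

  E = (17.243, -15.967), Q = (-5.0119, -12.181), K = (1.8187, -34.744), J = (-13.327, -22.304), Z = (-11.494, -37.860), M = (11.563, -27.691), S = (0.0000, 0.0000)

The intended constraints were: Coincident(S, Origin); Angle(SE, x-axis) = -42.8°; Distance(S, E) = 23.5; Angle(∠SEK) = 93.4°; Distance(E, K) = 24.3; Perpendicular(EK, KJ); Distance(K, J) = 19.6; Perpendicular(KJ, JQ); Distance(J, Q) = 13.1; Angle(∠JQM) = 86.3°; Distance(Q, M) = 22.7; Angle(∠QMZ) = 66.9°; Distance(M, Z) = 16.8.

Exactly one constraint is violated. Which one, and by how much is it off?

Distance(M, Z) = 16.8 — off by 8.40.

S = (0.00, 0.00) ✓; SE at -42.80° ✓; |SE| = 23.50 ✓; ∠SEK = 93.40° ✓; |EK| = 24.30 ✓; ∠(EK, KJ) = 90.00° ✓; |KJ| = 19.60 ✓; ∠(KJ, JQ) = 90.00° ✓; |JQ| = 13.10 ✓; ∠JQM = 86.30° ✓; |QM| = 22.70 ✓; ∠QMZ = 66.90° ✓; |MZ| = 25.20 ✗.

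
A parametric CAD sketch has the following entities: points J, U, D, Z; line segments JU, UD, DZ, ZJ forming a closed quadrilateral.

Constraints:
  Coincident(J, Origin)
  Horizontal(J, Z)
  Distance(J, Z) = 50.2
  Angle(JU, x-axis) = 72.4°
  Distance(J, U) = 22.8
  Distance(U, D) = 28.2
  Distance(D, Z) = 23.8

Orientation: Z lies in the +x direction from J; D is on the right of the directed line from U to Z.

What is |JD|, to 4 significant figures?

26.48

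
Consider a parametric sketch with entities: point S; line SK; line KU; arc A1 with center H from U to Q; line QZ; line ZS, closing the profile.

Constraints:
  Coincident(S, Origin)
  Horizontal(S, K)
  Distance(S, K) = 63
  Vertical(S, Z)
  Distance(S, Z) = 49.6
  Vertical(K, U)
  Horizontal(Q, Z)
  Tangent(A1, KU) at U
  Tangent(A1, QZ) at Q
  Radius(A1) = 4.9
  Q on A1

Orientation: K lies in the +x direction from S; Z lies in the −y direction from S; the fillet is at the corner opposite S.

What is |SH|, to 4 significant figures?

73.31

S is at the origin; S and K share the same y with |SK| = 63.0 and K on the +x side, so K = (63.00, 0.000). SZ is vertical with |SZ| = 49.6 and Z on the −y side, so Z = (0.000, -49.60). The virtual corner opposite S is at (63.00, -49.60). The tangent condition forces HU to be normal to KU and tangency of A1 to QZ means the radius HQ is perpendicular to QZ, with radius 4.9, so the center H sits 4.9 in from both sides at H = (58.10, -44.70). Then |SH| = |H − S| = 73.31.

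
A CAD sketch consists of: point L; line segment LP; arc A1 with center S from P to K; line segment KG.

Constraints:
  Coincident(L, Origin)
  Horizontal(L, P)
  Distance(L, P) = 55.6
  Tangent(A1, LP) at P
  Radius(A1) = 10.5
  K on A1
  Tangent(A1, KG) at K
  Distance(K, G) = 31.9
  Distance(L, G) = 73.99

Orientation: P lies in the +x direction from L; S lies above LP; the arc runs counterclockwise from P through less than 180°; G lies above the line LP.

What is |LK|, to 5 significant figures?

67.082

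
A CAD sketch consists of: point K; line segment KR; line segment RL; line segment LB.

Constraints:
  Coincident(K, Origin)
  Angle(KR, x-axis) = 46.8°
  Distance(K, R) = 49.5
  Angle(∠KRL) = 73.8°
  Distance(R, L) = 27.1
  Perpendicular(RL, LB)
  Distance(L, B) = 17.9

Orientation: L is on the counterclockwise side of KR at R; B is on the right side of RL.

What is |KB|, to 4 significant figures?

66.77

∠KRL = 73.8°, so RL runs at 46.8° + (180° − 73.8°) = 153.0° from the x-axis; with |RL| = 27.1, L = R + 27.1·(cos 153.0°, sin 153.0°) = (9.739, 48.39). RL ⟂ LB; with |LB| = 17.9 on the right of RL, B = L + 17.9·(0.4540, 0.8910) = (17.87, 64.34). Then |KB| = |B − K| = 66.77.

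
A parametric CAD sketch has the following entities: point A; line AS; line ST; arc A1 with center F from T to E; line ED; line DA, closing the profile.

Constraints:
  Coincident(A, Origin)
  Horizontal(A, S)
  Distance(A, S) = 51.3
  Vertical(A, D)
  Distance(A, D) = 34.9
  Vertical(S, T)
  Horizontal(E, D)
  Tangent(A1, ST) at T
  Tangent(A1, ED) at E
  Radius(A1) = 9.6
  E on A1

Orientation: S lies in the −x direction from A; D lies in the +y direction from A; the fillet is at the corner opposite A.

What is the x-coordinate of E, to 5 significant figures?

-41.700

A is at the origin; A and S share the same y with |AS| = 51.3 and S on the −x side, so S = (-51.300, 0.0000). A and D share the same x with |AD| = 34.9 and D on the +y side, so D = (0.0000, 34.900). The virtual corner opposite A is at (-51.300, 34.900). A1 meets ST tangentially, so FT is at right angles to ST and A1 meets ED tangentially, so FE is at right angles to ED, with radius 9.6, so the center F sits 9.6 in from both sides at F = (-41.700, 25.300). That places the tangent points at T = (-51.300, 25.300) on ST and E = (-41.700, 34.900) on ED. So E.x = -41.700.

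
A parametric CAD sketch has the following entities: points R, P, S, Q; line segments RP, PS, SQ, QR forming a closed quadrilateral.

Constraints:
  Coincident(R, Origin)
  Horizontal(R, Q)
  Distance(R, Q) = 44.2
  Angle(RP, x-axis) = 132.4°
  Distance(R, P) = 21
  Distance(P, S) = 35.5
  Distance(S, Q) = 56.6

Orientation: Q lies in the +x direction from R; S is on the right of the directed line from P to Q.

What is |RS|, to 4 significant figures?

21.53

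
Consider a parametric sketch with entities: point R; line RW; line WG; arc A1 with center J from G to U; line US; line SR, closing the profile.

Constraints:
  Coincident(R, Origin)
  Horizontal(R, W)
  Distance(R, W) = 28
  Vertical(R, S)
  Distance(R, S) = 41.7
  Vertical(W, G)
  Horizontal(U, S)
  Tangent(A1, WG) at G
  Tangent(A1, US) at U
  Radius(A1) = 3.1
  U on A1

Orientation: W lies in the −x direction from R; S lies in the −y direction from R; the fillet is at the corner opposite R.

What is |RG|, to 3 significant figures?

47.7

R is at the origin; RW is horizontal with |RW| = 28.0 and W on the −x side, so W = (-28.0, 0.00). R and S share the same x with |RS| = 41.7 and S on the −y side, so S = (0.00, -41.7). The virtual corner opposite R is at (-28.0, -41.7). Since A1 is tangent to WG there, JG ⟂ WG and tangency of A1 to US means the radius JU is perpendicular to US, with radius 3.1, so the center J sits 3.1 in from both sides at J = (-24.9, -38.6). That places the tangent points at G = (-28.0, -38.6) on WG and U = (-24.9, -41.7) on US. Then |RG| = |G − R| = 47.7.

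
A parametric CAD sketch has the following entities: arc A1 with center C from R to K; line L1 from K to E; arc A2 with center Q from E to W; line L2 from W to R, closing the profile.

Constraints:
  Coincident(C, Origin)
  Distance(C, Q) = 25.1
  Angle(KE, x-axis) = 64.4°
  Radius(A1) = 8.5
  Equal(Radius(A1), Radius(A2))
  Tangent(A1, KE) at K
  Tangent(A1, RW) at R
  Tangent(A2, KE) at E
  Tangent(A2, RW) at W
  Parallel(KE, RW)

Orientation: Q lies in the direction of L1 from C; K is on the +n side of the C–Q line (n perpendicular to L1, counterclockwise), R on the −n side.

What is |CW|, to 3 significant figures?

26.5

Tangency of A1 to both parallel lines with radius 8.5 puts K and R at C ± 8.5·n: K = (-7.67, 3.67), R = (7.67, -3.67). Equal radii place E and W the same way about Q: E = Q + 8.5·n = (3.18, 26.3), W = Q − 8.5·n = (18.5, 19.0). Then |CW| = |W − C| = 26.5.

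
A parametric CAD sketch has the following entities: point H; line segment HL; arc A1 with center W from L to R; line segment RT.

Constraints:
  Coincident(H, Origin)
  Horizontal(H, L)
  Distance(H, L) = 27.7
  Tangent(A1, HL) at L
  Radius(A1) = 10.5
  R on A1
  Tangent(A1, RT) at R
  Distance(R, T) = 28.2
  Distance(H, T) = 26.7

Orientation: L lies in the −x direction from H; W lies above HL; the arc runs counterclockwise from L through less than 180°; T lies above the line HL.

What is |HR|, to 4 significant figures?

19.78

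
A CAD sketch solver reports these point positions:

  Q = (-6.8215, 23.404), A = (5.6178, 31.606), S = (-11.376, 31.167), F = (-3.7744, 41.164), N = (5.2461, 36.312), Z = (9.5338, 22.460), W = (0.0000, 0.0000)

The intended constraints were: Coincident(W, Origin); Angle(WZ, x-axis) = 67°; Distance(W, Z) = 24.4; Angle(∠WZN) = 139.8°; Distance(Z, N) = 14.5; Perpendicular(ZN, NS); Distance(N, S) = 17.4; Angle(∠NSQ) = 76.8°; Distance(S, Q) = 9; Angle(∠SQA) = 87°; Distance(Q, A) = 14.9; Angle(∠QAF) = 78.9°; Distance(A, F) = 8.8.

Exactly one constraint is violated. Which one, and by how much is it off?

Distance(A, F) = 8.8 — off by 4.60.

W = (0.00, 0.00) ✓; WZ at 67.00° ✓; |WZ| = 24.40 ✓; ∠WZN = 139.8° ✓; |ZN| = 14.50 ✓; ∠(ZN, NS) = 90.00° ✓; |NS| = 17.40 ✓; ∠NSQ = 76.80° ✓; |SQ| = 9.000 ✓; ∠SQA = 87.00° ✓; |QA| = 14.90 ✓; ∠QAF = 78.90° ✓; |AF| = 13.40 ✗.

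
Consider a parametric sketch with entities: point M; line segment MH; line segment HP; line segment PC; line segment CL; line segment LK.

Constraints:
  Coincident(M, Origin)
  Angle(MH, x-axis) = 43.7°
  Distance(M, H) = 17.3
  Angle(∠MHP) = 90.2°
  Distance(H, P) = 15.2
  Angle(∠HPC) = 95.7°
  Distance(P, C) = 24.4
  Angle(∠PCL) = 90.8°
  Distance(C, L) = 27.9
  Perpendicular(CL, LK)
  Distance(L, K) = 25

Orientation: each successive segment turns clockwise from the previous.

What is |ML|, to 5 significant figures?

14.266

M is at the origin; MH runs at 43.7° with length 17.3, so H = (12.507, 11.952). ∠MHP = 90.2° gives HP at -46.100° from the x-axis; with |HP| = 15.2, P = (23.047, 0.99989). ∠HPC = 95.7° gives PC at -130.40° from the x-axis; with |PC| = 24.4, C = (7.2329, -17.582). ∠PCL = 90.8° gives CL at 140.40° from the x-axis; with |CL| = 27.9, L = (-14.264, 0.20248). Then |ML| = |L − M| = 14.266.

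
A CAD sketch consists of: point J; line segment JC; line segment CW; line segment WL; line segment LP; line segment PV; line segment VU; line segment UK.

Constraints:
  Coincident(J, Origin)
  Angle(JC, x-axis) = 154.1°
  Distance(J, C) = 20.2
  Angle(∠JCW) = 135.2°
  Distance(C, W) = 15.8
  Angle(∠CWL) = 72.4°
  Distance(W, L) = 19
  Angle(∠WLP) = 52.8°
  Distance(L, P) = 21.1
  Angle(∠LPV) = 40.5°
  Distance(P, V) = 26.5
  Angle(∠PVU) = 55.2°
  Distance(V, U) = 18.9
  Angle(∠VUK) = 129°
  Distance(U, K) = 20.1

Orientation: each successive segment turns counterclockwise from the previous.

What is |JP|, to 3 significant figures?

18.1

J is at the origin; JC runs at 154.1° with length 20.2, so C = (-18.2, 8.82). ∠JCW = 135.2° gives CW at -161° from the x-axis; with |CW| = 15.8, W = (-33.1, 3.71). ∠CWL = 72.4° gives WL at -53.5° from the x-axis; with |WL| = 19.0, L = (-21.8, -11.6). ∠WLP = 52.8° gives LP at 73.7° from the x-axis; with |LP| = 21.1, P = (-15.9, 8.68). Then |JP| = |P − J| = 18.1.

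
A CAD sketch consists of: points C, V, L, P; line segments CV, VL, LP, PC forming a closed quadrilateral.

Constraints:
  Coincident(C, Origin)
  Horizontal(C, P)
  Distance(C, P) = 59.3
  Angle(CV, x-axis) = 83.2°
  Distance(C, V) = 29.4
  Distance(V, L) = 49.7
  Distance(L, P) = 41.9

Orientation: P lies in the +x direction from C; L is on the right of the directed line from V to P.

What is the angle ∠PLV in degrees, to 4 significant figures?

86.45°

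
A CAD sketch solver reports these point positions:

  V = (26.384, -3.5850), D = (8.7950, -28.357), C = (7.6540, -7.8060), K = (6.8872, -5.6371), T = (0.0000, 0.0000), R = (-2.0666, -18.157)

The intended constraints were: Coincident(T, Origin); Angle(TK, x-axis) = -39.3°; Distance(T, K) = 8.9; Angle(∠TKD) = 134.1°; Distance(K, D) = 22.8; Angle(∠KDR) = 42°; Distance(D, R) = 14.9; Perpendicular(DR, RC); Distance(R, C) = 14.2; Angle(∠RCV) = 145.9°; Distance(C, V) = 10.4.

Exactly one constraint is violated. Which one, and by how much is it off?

Distance(C, V) = 10.4 — off by 8.80.

T = (0.00, 0.00) ✓; TK at -39.30° ✓; |TK| = 8.900 ✓; ∠TKD = 134.1° ✓; |KD| = 22.80 ✓; ∠KDR = 42.00° ✓; |DR| = 14.90 ✓; ∠(DR, RC) = 90.00° ✓; |RC| = 14.20 ✓; ∠RCV = 145.9° ✓; |CV| = 19.20 ✗.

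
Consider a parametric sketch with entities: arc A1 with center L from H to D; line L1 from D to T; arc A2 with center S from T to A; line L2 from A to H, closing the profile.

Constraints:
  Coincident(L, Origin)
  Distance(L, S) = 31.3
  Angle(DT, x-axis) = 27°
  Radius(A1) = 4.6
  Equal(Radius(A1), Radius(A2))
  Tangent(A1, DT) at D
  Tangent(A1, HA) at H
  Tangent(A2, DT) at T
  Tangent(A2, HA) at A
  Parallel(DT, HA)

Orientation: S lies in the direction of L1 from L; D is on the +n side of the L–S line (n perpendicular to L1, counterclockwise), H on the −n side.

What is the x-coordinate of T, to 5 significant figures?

25.800

The slot axis is L1's direction at 27.0°, so u = (cos 27.0°, sin 27.0°) = (0.89101, 0.45399) and n = (−sin 27.0°, cos 27.0°) = (-0.45399, 0.89101). L is at the origin and S lies 31.3 along u from L, so S = 31.3·u = (27.889, 14.210). Tangency of A1 to both parallel lines with radius 4.6 puts D and H at L ± 4.6·n: D = (-2.0884, 4.0986), H = (2.0884, -4.0986). Equal radii place T and A the same way about S: T = S + 4.6·n = (25.800, 18.309), A = S − 4.6·n = (29.977, 10.111). So T.x = 25.800.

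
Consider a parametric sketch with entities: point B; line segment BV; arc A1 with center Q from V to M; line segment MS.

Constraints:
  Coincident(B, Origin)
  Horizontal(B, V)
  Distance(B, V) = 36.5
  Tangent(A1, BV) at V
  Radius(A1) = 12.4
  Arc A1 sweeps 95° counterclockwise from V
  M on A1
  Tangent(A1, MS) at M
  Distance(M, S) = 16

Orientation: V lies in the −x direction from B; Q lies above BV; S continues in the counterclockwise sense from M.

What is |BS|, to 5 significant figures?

38.960

On A1, V sits at bearing -90° from Q; a 95° counterclockwise sweep puts M at bearing 5°, so M = Q + 12.4·(cos 5°, sin 5°) = (-24.147, 13.481). Since A1 is tangent to MS there, QM ⟂ MS, so MS runs along (−sin 5°, cos 5°); with |MS| = 16.0, S = (-25.542, 29.420). Then |BS| = |S − B| = 38.960.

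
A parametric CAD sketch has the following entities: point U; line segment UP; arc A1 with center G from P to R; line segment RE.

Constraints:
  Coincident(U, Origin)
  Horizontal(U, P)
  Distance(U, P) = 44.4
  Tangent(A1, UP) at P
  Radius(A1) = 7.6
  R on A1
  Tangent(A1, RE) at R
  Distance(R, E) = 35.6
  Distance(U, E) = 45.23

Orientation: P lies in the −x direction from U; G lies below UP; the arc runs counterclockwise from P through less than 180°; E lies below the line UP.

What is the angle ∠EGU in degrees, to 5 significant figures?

66.485°

Checks: |GP| = 7.600 ✓; |GR| = 7.600 ✓; ∠(GR, RE) = 90.00° ✓; |RE| = 35.60 ✓; |UE| = 45.23 ✓.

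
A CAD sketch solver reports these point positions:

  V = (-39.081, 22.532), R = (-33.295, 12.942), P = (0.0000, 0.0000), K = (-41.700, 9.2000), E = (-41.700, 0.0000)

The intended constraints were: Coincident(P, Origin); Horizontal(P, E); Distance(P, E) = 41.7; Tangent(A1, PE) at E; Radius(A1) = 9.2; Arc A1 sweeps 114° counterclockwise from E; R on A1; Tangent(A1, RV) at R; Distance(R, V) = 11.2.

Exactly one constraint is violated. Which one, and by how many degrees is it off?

Tangent(A1, RV) at R — off by 7.10°.

P = (0.00, 0.00) ✓; P.y = 0.00, E.y = 0.00 ✓; |PE| = 41.70 ✓; ∠(KE, EP) = 90.00° ✓; |KE| = 9.200 ✓; bearing(K→R) − bearing(K→E) = 114.0° ✓; |KR| = 9.200 ✓; ∠(KR, RV) = 82.90° ✗; |RV| = 11.20 ✓.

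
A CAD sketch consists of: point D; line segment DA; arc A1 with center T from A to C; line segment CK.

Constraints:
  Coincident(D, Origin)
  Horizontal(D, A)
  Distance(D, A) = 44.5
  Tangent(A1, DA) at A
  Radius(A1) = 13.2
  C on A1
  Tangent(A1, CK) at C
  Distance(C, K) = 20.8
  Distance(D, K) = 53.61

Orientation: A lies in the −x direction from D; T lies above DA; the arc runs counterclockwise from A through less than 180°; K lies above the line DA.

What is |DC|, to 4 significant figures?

36.44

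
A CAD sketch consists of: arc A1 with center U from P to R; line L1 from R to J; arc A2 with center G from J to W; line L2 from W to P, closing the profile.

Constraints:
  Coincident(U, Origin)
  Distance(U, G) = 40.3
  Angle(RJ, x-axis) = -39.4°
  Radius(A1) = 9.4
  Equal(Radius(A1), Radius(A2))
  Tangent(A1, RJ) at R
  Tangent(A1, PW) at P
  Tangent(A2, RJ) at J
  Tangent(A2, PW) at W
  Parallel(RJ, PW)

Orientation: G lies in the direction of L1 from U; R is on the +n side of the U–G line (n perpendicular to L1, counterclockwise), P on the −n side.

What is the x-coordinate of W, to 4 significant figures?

25.17

Tangency of A1 to both parallel lines with radius 9.4 puts R and P at U ± 9.4·n: R = (5.966, 7.264), P = (-5.966, -7.264). Equal radii place J and W the same way about G: J = G + 9.4·n = (37.11, -18.32), W = G − 9.4·n = (25.17, -32.84). So W.x = 25.17.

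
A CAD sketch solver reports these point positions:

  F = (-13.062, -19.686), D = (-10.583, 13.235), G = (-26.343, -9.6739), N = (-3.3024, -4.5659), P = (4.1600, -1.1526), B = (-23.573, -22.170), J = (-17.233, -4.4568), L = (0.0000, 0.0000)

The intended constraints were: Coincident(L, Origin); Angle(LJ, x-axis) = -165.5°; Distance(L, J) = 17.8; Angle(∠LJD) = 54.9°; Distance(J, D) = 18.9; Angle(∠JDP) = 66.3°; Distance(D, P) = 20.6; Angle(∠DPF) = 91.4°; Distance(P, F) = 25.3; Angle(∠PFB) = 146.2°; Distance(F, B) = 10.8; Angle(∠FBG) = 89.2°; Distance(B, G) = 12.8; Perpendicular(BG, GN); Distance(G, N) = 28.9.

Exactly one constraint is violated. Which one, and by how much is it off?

Distance(G, N) = 28.9 — off by 5.30.

L = (0.00, 0.00) ✓; LJ at -165.5° ✓; |LJ| = 17.80 ✓; ∠LJD = 54.90° ✓; |JD| = 18.90 ✓; ∠JDP = 66.30° ✓; |DP| = 20.60 ✓; ∠DPF = 91.40° ✓; |PF| = 25.30 ✓; ∠PFB = 146.2° ✓; |FB| = 10.80 ✓; ∠FBG = 89.20° ✓; |BG| = 12.80 ✓; ∠(BG, GN) = 90.00° ✓; |GN| = 23.60 ✗.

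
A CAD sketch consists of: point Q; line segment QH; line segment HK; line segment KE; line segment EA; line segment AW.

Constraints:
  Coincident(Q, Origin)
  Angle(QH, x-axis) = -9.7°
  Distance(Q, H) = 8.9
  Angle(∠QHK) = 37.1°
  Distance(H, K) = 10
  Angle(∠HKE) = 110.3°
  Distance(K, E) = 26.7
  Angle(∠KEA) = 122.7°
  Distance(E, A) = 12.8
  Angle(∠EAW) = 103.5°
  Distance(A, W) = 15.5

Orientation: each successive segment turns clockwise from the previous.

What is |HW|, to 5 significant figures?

29.204

Q is at the origin; QH runs at -9.7° with length 8.9, so H = (8.7728, -1.4996). ∠QHK = 37.1° gives HK at -152.60° from the x-axis; with |HK| = 10.0, K = (-0.10539, -6.1016). ∠HKE = 110.3° gives KE at 137.70° from the x-axis; with |KE| = 26.7, E = (-19.854, 11.868). ∠KEA = 122.7° gives EA at 80.400° from the x-axis; with |EA| = 12.8, A = (-17.719, 24.489). ∠EAW = 103.5° gives AW at 3.9000° from the x-axis; with |AW| = 15.5, W = (-2.2548, 25.543). Then |HW| = |W − H| = 29.204.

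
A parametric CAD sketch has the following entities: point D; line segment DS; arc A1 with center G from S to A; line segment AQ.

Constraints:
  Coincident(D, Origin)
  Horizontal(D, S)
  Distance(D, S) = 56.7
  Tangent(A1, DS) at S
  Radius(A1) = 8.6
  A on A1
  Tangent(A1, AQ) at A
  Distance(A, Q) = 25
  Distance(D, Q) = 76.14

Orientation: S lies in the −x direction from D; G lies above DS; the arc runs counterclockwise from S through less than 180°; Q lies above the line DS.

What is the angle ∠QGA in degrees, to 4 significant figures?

71.02°

Checks: ∠(GS, SD) = 90.00° ✓; |GS| = 8.600 ✓; |GA| = 8.600 ✓; ∠(GA, AQ) = 90.00° ✓; |AQ| = 25.00 ✓; |DQ| = 76.14 ✓.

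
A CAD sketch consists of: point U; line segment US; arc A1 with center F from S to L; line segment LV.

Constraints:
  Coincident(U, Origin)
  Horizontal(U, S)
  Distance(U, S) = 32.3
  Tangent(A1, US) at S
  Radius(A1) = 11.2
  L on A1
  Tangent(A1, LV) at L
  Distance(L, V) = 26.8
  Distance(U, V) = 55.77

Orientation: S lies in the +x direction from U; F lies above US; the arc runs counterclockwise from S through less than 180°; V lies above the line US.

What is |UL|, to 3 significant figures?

45.2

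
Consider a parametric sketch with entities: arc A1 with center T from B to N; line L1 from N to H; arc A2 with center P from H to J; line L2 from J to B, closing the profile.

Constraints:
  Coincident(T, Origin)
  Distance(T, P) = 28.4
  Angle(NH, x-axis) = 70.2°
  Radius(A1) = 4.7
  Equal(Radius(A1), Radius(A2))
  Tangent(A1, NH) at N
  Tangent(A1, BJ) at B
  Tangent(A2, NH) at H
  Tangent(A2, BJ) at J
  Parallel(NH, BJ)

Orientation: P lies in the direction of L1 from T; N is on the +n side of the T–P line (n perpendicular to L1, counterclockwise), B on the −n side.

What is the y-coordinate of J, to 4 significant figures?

25.13

The slot axis is L1's direction at 70.2°, so u = (cos 70.2°, sin 70.2°) = (0.3387, 0.9409) and n = (−sin 70.2°, cos 70.2°) = (-0.9409, 0.3387). T is at the origin and P lies 28.4 along u from T, so P = 28.4·u = (9.620, 26.72). Tangency of A1 to both parallel lines with radius 4.7 puts N and B at T ± 4.7·n: N = (-4.422, 1.592), B = (4.422, -1.592). Equal radii place H and J the same way about P: H = P + 4.7·n = (5.198, 28.31), J = P − 4.7·n = (14.04, 25.13). So J.y = 25.13.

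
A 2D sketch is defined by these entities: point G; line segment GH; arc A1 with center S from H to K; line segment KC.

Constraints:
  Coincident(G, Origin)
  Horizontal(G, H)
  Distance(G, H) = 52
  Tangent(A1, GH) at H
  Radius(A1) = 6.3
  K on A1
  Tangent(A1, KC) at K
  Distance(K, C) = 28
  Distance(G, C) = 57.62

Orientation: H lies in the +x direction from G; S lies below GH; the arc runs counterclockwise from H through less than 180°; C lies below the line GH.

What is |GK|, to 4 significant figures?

46.15

G is at the origin; G and H share the same y with |GH| = 52.0 and H on the +x side, so H = (52.00, 0.000). A1 meets GH tangentially, so SH is at right angles to GH, so S = H + (0, -6.3) = (52.00, -6.300). Since SK ⟂ KC (tangency), |SC| = √(6.3² + 28.0²) = 28.70 regardless of where K sits on A1. So C lies on both circle(G, 57.62) and circle(S, 28.70); the below-GH intersection is C = (46.22, -34.41). K is the foot of the tangent from C: K = (45.70, -6.416).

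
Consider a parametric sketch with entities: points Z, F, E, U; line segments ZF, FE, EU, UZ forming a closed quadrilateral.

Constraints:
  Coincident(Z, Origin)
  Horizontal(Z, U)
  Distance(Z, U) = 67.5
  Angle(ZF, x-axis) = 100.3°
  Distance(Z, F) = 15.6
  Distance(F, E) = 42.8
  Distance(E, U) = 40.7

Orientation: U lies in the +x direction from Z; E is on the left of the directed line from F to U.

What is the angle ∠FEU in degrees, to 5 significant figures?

118.98°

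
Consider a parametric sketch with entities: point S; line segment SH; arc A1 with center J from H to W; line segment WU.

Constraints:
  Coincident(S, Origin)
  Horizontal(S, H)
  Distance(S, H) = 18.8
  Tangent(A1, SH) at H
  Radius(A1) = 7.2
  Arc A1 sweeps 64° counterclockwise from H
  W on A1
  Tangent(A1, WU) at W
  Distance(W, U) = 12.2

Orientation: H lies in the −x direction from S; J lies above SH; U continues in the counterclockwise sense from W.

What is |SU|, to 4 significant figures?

16.55

S is at the origin; S and H share the same y with |SH| = 18.8 and H on the −x side, so H = (-18.80, 0.000). A1 meets SH tangentially, so JH is at right angles to SH, so J = H + (0, 7.2) = (-18.80, 7.200). On A1, H sits at bearing -90° from J; a 64° counterclockwise sweep puts W at bearing -26°, so W = J + 7.2·(cos -26°, sin -26°) = (-12.33, 4.044). Tangency of A1 to WU means the radius JW is perpendicular to WU, so WU runs along (−sin -26°, cos -26°); with |WU| = 12.2, U = (-6.981, 15.01). Then |SU| = |U − S| = 16.55.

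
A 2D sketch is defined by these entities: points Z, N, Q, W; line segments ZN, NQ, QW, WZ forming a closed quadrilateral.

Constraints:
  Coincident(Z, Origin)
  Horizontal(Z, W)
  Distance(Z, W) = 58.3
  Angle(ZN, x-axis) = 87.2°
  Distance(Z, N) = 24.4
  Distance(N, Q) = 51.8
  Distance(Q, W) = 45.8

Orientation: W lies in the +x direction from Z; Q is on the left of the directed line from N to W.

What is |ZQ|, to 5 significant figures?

66.241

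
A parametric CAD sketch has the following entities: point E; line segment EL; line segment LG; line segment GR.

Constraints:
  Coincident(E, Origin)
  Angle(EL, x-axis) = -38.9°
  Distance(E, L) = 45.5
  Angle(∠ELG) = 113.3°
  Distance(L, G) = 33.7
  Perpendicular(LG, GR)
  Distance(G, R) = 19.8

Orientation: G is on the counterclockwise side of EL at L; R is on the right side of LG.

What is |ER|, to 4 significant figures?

80.41

∠ELG = 113.3°, so LG runs at -38.9° + (180° − 113.3°) = 27.80° from the x-axis; with |LG| = 33.7, G = L + 33.7·(cos 27.80°, sin 27.80°) = (65.22, -12.86). LG is perpendicular to GR; with |GR| = 19.8 on the right of LG, R = G + 19.8·(0.4664, -0.8846) = (74.45, -30.37). Then |ER| = |R − E| = 80.41.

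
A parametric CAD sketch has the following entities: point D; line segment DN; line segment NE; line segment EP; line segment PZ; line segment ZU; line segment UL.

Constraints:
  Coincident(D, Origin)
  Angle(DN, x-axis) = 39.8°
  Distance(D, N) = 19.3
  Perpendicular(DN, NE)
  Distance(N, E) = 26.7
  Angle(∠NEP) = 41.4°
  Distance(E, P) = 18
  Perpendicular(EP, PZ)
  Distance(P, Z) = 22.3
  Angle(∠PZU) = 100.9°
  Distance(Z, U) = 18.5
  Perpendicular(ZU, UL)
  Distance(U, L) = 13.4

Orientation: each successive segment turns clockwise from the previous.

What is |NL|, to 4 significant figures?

23.28

∠PZU = 100.9° gives ZU at 2.100° from the x-axis; with |ZU| = 18.5, U = (36.03, 17.31). ZU is perpendicular to UL, so UL runs at -87.90°; with |UL| = 13.4, L = (36.52, 3.919). Then |NL| = |L − N| = 23.28.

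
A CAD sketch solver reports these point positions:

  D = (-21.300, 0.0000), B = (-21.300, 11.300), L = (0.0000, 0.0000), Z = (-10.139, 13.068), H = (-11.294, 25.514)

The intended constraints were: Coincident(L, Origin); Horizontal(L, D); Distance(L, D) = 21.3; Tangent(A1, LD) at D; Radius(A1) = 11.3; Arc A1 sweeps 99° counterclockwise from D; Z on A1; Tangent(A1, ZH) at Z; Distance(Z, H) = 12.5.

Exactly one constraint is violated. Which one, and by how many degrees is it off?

Tangent(A1, ZH) at Z — off by 3.70°.

L = (0.00, 0.00) ✓; L.y = 0.00, D.y = 0.00 ✓; |LD| = 21.30 ✓; ∠(BD, DL) = 90.00° ✓; |BD| = 11.30 ✓; bearing(B→Z) − bearing(B→D) = 99.00° ✓; |BZ| = 11.30 ✓; ∠(BZ, ZH) = 93.70° ✗; |ZH| = 12.50 ✓.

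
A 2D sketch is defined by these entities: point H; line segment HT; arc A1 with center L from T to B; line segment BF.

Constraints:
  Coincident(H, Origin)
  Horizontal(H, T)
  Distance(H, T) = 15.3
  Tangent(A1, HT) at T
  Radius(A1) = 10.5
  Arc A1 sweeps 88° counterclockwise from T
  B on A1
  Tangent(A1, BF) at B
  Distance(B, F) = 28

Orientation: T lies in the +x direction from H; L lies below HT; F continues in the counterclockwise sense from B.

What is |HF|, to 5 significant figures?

38.308

H is at the origin; HT is horizontal with |HT| = 15.3 and T on the +x side, so T = (15.300, 0.0000). The tangent condition forces LT to be normal to HT, so L = T + (0, -10.5) = (15.300, -10.500). On A1, T sits at bearing 90° from L; an 88° counterclockwise sweep puts B at bearing 178°, so B = L + 10.5·(cos 178°, sin 178°) = (4.8064, -10.134). A1 meets BF tangentially, so LB is at right angles to BF, so BF runs along (−sin 178°, cos 178°); with |BF| = 28.0, F = (3.8292, -38.116). Then |HF| = |F − H| = 38.308.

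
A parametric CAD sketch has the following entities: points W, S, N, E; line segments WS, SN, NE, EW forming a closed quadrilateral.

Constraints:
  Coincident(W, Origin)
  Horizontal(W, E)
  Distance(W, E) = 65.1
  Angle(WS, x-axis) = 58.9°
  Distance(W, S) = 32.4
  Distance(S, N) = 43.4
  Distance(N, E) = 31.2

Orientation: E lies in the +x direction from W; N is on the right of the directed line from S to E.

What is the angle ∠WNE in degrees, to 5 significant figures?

141.79°

W is at the origin; W and E share the same y with |WE| = 65.1 and E in +x, so E = (65.1, 0). WS runs at 58.9° with |WS| = 32.4, so S = (16.736, 27.743). N is determined by |SN| = 43.4 and |NE| = 31.2 together: it lies at the intersection of circle(S, 43.4) and circle(E, 31.2). With |SE| = 55.756, the foot of the radical line on SE is 36.040 from S and the perpendicular offset is √(43.4² − 36.040²) = 24.180. Taking the right-of-SE solution: N = (35.966, -11.164).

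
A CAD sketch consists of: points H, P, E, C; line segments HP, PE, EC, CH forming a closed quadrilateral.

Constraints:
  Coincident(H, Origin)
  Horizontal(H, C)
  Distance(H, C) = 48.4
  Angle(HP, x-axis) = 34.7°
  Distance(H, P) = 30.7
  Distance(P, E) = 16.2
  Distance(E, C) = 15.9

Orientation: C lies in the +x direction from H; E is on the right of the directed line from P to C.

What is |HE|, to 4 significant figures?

32.97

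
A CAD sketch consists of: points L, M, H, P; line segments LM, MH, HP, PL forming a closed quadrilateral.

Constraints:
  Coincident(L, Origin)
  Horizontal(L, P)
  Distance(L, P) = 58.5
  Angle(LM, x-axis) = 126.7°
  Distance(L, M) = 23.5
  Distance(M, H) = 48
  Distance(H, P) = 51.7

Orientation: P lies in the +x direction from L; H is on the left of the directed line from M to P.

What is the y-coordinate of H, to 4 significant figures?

41.82

Checks: L.y = 0.00, P.y = 0.00 ✓; |MH| = 48.00 ✓; |HP| = 51.70 ✓.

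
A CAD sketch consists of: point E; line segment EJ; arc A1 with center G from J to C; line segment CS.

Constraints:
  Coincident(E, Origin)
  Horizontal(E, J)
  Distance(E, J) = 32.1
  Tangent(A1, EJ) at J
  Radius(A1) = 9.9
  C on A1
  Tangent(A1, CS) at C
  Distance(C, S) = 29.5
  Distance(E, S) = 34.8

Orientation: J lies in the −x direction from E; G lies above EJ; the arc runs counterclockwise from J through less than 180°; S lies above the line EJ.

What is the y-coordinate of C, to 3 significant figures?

5.93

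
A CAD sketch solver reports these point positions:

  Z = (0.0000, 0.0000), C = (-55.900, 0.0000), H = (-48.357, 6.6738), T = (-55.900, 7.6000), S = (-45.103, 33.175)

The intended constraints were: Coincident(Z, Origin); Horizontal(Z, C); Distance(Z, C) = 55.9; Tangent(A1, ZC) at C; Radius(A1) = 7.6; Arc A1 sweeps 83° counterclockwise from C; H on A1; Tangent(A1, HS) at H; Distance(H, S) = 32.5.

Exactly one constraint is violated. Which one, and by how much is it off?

Distance(H, S) = 32.5 — off by 5.80.

Z = (0.00, 0.00) ✓; Z.y = 0.00, C.y = 0.00 ✓; |ZC| = 55.90 ✓; ∠(TC, CZ) = 90.00° ✓; |TC| = 7.600 ✓; bearing(T→H) − bearing(T→C) = 83.00° ✓; |TH| = 7.600 ✓; ∠(TH, HS) = 90.00° ✓; |HS| = 26.70 ✗.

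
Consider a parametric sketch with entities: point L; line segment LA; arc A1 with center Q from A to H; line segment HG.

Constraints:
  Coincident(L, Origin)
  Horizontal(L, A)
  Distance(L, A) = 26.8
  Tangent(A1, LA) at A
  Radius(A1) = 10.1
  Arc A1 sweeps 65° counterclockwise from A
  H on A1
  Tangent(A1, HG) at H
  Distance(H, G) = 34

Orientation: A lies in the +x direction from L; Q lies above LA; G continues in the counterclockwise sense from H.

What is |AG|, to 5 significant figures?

43.546

On A1, A sits at bearing -90° from Q; a 65° counterclockwise sweep puts H at bearing -25°, so H = Q + 10.1·(cos -25°, sin -25°) = (35.954, 5.8316). The tangent condition forces QH to be normal to HG, so HG runs along (−sin -25°, cos -25°); with |HG| = 34.0, G = (50.323, 36.646). Then |AG| = |G − A| = 43.546.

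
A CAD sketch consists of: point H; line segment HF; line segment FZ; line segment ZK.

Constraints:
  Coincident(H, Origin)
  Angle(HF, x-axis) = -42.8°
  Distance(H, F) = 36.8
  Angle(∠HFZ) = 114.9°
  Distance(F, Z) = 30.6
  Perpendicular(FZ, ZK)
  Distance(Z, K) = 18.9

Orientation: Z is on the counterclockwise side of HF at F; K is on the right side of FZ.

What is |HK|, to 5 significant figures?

69.698

H is at the origin; HF runs at -42.8° with length 36.8, so F = 36.8·(cos -42.8°, sin -42.8°) = (27.001, -25.003). ∠HFZ = 114.9°, so FZ runs at -42.8° + (180° − 114.9°) = 22.300° from the x-axis; with |FZ| = 30.6, Z = F + 30.6·(cos 22.300°, sin 22.300°) = (55.313, -13.392). FZ ⟂ ZK; with |ZK| = 18.9 on the right of FZ, K = Z + 18.9·(0.37946, -0.92521) = (62.484, -30.879). Then |HK| = |K − H| = 69.698.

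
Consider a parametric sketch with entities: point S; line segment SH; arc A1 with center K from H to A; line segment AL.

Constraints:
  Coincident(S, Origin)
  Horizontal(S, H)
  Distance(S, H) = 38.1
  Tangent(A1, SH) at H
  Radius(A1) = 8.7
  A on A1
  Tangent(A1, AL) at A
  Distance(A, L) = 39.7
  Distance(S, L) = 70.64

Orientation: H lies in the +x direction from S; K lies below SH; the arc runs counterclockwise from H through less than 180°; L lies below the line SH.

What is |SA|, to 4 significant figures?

33.77

Checks: ∠(KH, HS) = 90.00° ✓; |KH| = 8.700 ✓; |KA| = 8.700 ✓; ∠(KA, AL) = 90.00° ✓; |AL| = 39.70 ✓; |SL| = 70.64 ✓.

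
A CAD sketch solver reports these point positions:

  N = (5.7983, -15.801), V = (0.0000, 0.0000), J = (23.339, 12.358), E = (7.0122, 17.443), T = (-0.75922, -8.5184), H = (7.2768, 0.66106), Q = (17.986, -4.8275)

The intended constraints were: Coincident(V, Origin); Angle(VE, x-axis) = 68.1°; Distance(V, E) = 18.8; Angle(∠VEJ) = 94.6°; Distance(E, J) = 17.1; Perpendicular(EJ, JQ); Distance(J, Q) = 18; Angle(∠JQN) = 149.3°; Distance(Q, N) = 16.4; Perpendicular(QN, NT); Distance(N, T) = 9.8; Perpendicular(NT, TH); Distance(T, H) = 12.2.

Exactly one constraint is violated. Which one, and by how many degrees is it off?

Perpendicular(NT, TH) — off by 6.80°.

V = (0.00, 0.00) ✓; VE at 68.10° ✓; |VE| = 18.80 ✓; ∠VEJ = 94.60° ✓; |EJ| = 17.10 ✓; ∠(EJ, JQ) = 90.00° ✓; |JQ| = 18.00 ✓; ∠JQN = 149.3° ✓; |QN| = 16.40 ✓; ∠(QN, NT) = 90.00° ✓; |NT| = 9.800 ✓; ∠(NT, TH) = 83.20° ✗; |TH| = 12.20 ✓.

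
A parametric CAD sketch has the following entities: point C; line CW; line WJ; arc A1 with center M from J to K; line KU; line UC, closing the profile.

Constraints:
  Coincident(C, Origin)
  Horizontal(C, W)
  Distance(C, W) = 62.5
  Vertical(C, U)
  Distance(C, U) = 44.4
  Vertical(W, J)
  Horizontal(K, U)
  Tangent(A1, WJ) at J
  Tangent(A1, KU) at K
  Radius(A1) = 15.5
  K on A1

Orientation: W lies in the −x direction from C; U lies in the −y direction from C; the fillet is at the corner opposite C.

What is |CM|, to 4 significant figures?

55.17

C is at the origin; C and W share the same y with |CW| = 62.5 and W on the −x side, so W = (-62.50, 0.000). CU is vertical with |CU| = 44.4 and U on the −y side, so U = (0.000, -44.40). The virtual corner opposite C is at (-62.50, -44.40). A1 meets WJ tangentially, so MJ is at right angles to WJ and the tangent condition forces MK to be normal to KU, with radius 15.5, so the center M sits 15.5 in from both sides at M = (-47.00, -28.90). Then |CM| = |M − C| = 55.17.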